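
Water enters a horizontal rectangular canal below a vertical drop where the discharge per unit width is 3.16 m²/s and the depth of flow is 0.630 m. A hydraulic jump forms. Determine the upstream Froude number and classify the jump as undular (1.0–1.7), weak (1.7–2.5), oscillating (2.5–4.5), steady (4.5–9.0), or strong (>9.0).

V₁ = q/y₁ = 3.16/0.630 = 5.02 m/s. Fr₁ = V₁/√(g·y₁) = 5.02/√(9.81×0.630) = 2.02.
Fr₁ = 2.02 lies in the weak range.

Fr₁ = 2.02; weak jump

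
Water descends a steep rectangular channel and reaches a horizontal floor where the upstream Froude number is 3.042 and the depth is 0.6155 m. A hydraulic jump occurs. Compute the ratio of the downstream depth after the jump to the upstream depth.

y₂/y₁ = 3.831

Fr₁ = 3.042 (given).
From the momentum equation for a rectangular channel, y₂/y₁ = ½[√(1 + 8Fr₁²) − 1] = ½[√75.030 − 1] = 3.831.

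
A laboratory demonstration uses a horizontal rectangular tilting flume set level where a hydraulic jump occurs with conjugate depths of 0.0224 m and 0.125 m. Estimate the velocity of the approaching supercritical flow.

For a rectangular channel the momentum equation gives q² = ½·g·y₁·y₂·(y₁ + y₂) = ½×9.81×0.0224×0.125×0.147 = 0.00202.
q = √0.00202 = 0.0450 m²/s.
V₁ = q/y₁ = 0.0450/0.0224 = 2.01 m/s.

V₁ = 2.01 m/s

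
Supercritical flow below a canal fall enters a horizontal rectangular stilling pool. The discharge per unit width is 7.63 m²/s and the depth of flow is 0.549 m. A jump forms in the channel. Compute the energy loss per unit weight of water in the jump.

ΔE = 5.86 m

V₁ = q/y₁ = 7.63/0.549 = 13.9 m/s. Fr₁ = V₁/√(g·y₁) = 13.9/√(9.81×0.549) = 5.99.
Bélanger equation: y₂/y₁ = ½[√(1 + 8Fr₁²) − 1] = ½[√287.9 − 1] = 7.98.
y₂ = 7.98 × 0.549 = 4.38 m.
Head loss: ΔE = (y₂ − y₁)³/(4y₁y₂) = (4.38 − 0.549)³/(4×0.549×4.38) = 56.4/9.63 = 5.86 m.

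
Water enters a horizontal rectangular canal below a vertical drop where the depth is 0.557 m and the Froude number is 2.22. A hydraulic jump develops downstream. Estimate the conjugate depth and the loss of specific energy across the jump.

Fr₁ = 2.22 (given).
By Bélanger, y₂/y₁ = ½[√(1 + 8Fr₁²) − 1] = ½[√40.43 − 1] = 2.68.
y₂ = 2.68 × 0.557 = 1.49 m.
V₁ = Fr₁·√(g·y₁) = 2.22×√(9.81×0.557) = 5.19 m/s; q = V₁·y₁ = 2.89 m²/s. V₂ = q/y₂ = 2.89/1.49 = 1.94 m/s. E₁ = y₁ + V₁²/2g = 1.93 m; E₂ = y₂ + V₂²/2g = 1.68 m. ΔE = E₁ − E₂ = 0.246 m.

y₂ = 1.49 m; ΔE = 0.246 m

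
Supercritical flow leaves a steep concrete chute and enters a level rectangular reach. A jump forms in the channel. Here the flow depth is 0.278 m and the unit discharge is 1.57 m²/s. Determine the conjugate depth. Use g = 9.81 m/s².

y₂ = 1.21 m

V₁ = q/y₁ = 1.57/0.278 = 5.65 m/s. Fr₁ = V₁/√(g·y₁) = 5.65/√(9.81×0.278) = 3.42.
Conjugate-depth relation: y₂/y₁ = ½[√(1 + 8Fr₁²) − 1] = ½[√94.56 − 1] = 4.36.
y₂ = 4.36 × 0.278 = 1.21 m.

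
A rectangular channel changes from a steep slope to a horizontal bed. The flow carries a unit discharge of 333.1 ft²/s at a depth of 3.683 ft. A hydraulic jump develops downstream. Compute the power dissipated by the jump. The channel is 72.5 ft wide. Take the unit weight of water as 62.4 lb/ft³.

V₁ = q/y₁ = 333.1/3.683 = 90.44 ft/s. Fr₁ = V₁/√(g·y₁) = 90.44/√(32.2×3.683) = 8.305.
Bélanger equation: y₂/y₁ = ½[√(1 + 8Fr₁²) − 1] = ½[√552.80 − 1] = 11.26.
y₂ = 11.26 × 3.683 = 41.46 ft.
Head loss: ΔE = (y₂ − y₁)³/(4y₁y₂) = (41.46 − 3.683)³/(4×3.683×41.46) = 53891/610.7 = 88.24 ft.
Q = q·b = 333.1 × 72.5 = 24150 cfs. P = γ·Q·ΔE/550 = 62.4 × 24150 × 88.24 / 550 = 241774 hp.

P = 241774 hp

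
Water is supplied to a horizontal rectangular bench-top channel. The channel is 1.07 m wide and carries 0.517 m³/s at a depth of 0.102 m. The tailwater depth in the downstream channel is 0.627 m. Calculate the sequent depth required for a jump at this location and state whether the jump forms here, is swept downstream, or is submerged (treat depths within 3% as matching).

y₂ = 0.634 m; the jump forms here

q = Q/b = 0.517/1.07 = 0.483 m²/s; V₁ = q/y₁ = 4.74 m/s. Fr₁ = V₁/√(g·y₁) = 4.74.
From the momentum equation for a rectangular channel, y₂/y₁ = ½[√(1 + 8Fr₁²) − 1] = ½[√180.4 − 1] = 6.22.
y₂ = 6.22 × 0.102 = 0.634 m.
Tailwater y_tw = 0.627 m: y_tw ≈ y₂, so the jump forms here.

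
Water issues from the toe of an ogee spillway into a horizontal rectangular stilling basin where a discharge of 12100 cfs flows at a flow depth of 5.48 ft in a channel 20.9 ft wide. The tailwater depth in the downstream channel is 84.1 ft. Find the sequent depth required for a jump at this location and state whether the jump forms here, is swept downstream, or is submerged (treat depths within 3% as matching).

y₂ = 59.0 ft; the jump is submerged

q = Q/b = 12100/20.9 = 579 ft²/s; V₁ = q/y₁ = 106 ft/s. Fr₁ = V₁/√(g·y₁) = 7.95.
Sequent-depth ratio: y₂/y₁ = ½[√(1 + 8Fr₁²) − 1] = ½[√507.0 − 1] = 10.8.
y₂ = 10.8 × 5.48 = 59.0 ft.
Tailwater y_tw = 84.1 ft: y_tw > y₂, so the jump is submerged.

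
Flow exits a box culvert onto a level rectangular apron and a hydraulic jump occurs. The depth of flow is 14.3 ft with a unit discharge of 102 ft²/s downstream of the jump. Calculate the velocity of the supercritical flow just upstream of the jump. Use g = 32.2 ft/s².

V₁ = 38.3 ft/s

V₂ = q/y₂ = 102/14.3 = 7.13 ft/s; Fr₂ = V₂/√(g·y₂) = 0.332.
From the momentum equation (using Fr₂), y₁/y₂ = ½[√(1 + 8Fr₂²) − 1] = ½[√1.884 − 1] = 0.186.
y₁ = 0.186 × 14.3 = 2.66 ft.
V₁ = q/y₁ = 102/2.66 = 38.3 ft/s.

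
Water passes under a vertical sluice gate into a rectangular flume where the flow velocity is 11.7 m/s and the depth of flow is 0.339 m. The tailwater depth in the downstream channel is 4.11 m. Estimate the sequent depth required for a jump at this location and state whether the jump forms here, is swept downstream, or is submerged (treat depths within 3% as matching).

Fr₁ = V₁/√(g·y₁) = 11.7/√(9.81×0.339) = 6.42.
Bélanger equation: y₂/y₁ = ½[√(1 + 8Fr₁²) − 1] = ½[√330.3 − 1] = 8.59.
y₂ = 8.59 × 0.339 = 2.91 m.
Tailwater y_tw = 4.11 m: y_tw > y₂, so the jump is submerged.

y₂ = 2.91 m; the jump is submerged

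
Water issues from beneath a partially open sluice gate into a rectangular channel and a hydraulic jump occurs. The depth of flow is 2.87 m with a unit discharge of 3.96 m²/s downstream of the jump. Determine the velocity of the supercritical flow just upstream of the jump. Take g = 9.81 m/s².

V₁ = 11.4 m/s

V₂ = q/y₂ = 3.96/2.87 = 1.38 m/s; Fr₂ = V₂/√(g·y₂) = 0.260.
Applying the sequent-depth relation in reverse, y₁/y₂ = ½[√(1 + 8Fr₂²) − 1] = ½[√1.541 − 1] = 0.121.
y₁ = 0.121 × 2.87 = 0.346 m.
V₁ = q/y₁ = 3.96/0.346 = 11.4 m/s.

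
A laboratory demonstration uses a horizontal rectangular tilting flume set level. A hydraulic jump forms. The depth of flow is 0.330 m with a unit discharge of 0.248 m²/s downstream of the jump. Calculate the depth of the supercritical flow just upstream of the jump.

V₂ = q/y₂ = 0.248/0.330 = 0.752 m/s; Fr₂ = V₂/√(g·y₂) = 0.418.
Since the conjugate-depth ratio holds either way, y₁/y₂ = ½[√(1 + 8Fr₂²) − 1] = ½[√2.396 − 1] = 0.274.
y₁ = 0.274 × 0.330 = 0.0904 m.

y₁ = 0.0904 m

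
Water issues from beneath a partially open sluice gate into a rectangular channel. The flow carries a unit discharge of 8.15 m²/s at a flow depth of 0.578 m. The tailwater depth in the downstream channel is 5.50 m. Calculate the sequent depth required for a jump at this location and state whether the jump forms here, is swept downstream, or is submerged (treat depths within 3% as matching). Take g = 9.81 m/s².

V₁ = q/y₁ = 8.15/0.578 = 14.1 m/s. Fr₁ = V₁/√(g·y₁) = 14.1/√(9.81×0.578) = 5.92.
From the momentum equation for a rectangular channel, y₂/y₁ = ½[√(1 + 8Fr₁²) − 1] = ½[√281.5 − 1] = 7.89.
y₂ = 7.89 × 0.578 = 4.56 m.
Tailwater y_tw = 5.50 m: y_tw > y₂, so the jump is submerged.

y₂ = 4.56 m; the jump is submerged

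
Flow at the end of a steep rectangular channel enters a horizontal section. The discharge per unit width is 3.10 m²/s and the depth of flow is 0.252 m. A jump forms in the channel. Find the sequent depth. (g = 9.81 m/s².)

V₁ = q/y₁ = 3.10/0.252 = 12.3 m/s. Fr₁ = V₁/√(g·y₁) = 12.3/√(9.81×0.252) = 7.82.
Bélanger equation: y₂/y₁ = ½[√(1 + 8Fr₁²) − 1] = ½[√490.7 − 1] = 10.6.
y₂ = 10.6 × 0.252 = 2.67 m.

y₂ = 2.67 m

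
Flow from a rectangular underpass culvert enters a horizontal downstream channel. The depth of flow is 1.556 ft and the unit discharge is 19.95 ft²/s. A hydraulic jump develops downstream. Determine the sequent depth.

y₂ = 3.283 ft

V₁ = q/y₁ = 19.95/1.556 = 12.82 ft/s. Fr₁ = V₁/√(g·y₁) = 12.82/√(32.2×1.556) = 1.811.
From the momentum equation for a rectangular channel, y₂/y₁ = ½[√(1 + 8Fr₁²) − 1] = ½[√27.248 − 1] = 2.110.
y₂ = 2.110 × 1.556 = 3.283 ft.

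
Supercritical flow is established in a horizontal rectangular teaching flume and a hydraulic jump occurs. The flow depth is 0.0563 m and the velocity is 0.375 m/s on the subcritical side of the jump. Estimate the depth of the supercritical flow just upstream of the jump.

Fr₂ = V₂/√(g·y₂) = 0.375/√(9.81×0.0563) = 0.505.
Since the conjugate-depth ratio holds either way, y₁/y₂ = ½[√(1 + 8Fr₂²) − 1] = ½[√3.037 − 1] = 0.371.
y₁ = 0.371 × 0.0563 = 0.0209 m.

y₁ = 0.0209 m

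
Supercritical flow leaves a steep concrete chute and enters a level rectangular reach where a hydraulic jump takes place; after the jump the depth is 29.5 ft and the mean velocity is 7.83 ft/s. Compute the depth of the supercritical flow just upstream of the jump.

y₁ = 3.41 ft

Fr₂ = V₂/√(g·y₂) = 7.83/√(32.2×29.5) = 0.254.
Applying the sequent-depth relation in reverse, y₁/y₂ = ½[√(1 + 8Fr₂²) − 1] = ½[√1.516 − 1] = 0.116.
y₁ = 0.116 × 29.5 = 3.41 ft.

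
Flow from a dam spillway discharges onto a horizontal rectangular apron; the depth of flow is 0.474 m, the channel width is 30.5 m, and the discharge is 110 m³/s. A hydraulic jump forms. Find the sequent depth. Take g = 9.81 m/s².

y₂ = 2.14 m

q = Q/b = 110/30.5 = 3.61 m²/s; V₁ = q/y₁ = 7.61 m/s. Fr₁ = V₁/√(g·y₁) = 3.53.
By Bélanger, y₂/y₁ = ½[√(1 + 8Fr₁²) − 1] = ½[√100.6 − 1] = 4.52.
y₂ = 4.52 × 0.474 = 2.14 m.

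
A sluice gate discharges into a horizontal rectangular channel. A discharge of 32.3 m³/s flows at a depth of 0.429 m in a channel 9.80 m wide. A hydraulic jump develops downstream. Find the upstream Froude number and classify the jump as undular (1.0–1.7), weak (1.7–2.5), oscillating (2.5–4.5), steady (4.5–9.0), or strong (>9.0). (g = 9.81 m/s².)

Fr₁ = 3.75; oscillating jump

q = Q/b = 32.3/9.80 = 3.30 m²/s; V₁ = q/y₁ = 7.68 m/s. Fr₁ = V₁/√(g·y₁) = 3.75.
Fr₁ = 3.75 lies in the oscillating range.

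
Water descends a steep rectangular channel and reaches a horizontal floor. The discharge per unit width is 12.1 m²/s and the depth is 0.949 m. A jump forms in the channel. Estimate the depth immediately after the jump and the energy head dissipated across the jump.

y₂ = 5.15 m; ΔE = 3.80 m

V₁ = q/y₁ = 12.1/0.949 = 12.8 m/s. Fr₁ = V₁/√(g·y₁) = 12.8/√(9.81×0.949) = 4.18.
By Bélanger, y₂/y₁ = ½[√(1 + 8Fr₁²) − 1] = ½[√140.7 − 1] = 5.43.
y₂ = 5.43 × 0.949 = 5.15 m.
Head loss: ΔE = (y₂ − y₁)³/(4y₁y₂) = (5.15 − 0.949)³/(4×0.949×5.15) = 74.3/19.6 = 3.80 m.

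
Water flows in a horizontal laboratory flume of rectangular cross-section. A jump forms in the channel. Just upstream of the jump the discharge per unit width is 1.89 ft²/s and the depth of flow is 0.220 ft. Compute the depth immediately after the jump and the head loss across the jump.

V₁ = q/y₁ = 1.89/0.220 = 8.59 ft/s. Fr₁ = V₁/√(g·y₁) = 8.59/√(32.2×0.220) = 3.23.
Conjugate-depth relation: y₂/y₁ = ½[√(1 + 8Fr₁²) − 1] = ½[√84.35 − 1] = 4.09.
y₂ = 4.09 × 0.220 = 0.900 ft.
Head loss: ΔE = (y₂ − y₁)³/(4y₁y₂) = (0.900 − 0.220)³/(4×0.220×0.900) = 0.315/0.792 = 0.397 ft.

y₂ = 0.900 ft; ΔE = 0.397 ft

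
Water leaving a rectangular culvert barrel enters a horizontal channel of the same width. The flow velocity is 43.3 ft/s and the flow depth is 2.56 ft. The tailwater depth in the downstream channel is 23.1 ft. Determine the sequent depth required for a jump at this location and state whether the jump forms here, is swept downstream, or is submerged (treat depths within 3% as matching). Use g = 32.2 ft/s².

Fr₁ = V₁/√(g·y₁) = 43.3/√(32.2×2.56) = 4.77.
From the momentum equation for a rectangular channel, y₂/y₁ = ½[√(1 + 8Fr₁²) − 1] = ½[√183.0 − 1] = 6.26.
y₂ = 6.26 × 2.56 = 16.0 ft.
Tailwater y_tw = 23.1 ft: y_tw > y₂, so the jump is submerged.

y₂ = 16.0 ft; the jump is submerged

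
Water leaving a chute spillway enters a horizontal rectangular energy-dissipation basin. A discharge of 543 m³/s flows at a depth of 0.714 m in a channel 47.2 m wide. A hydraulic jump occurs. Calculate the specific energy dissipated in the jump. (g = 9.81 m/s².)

ΔE = 7.94 m

q = Q/b = 543/47.2 = 11.5 m²/s; V₁ = q/y₁ = 16.1 m/s. Fr₁ = V₁/√(g·y₁) = 6.09.
Conjugate-depth relation: y₂/y₁ = ½[√(1 + 8Fr₁²) − 1] = ½[√297.5 − 1] = 8.12.
y₂ = 8.12 × 0.714 = 5.80 m.
Head loss: ΔE = (y₂ − y₁)³/(4y₁y₂) = (5.80 − 0.714)³/(4×0.714×5.80) = 132/16.6 = 7.94 m.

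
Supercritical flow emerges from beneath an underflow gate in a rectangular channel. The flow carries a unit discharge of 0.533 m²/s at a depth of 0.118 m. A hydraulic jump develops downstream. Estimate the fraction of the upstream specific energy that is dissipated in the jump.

ΔE/E₁ = 0.414 (41.4%)

V₁ = q/y₁ = 0.533/0.118 = 4.52 m/s. Fr₁ = V₁/√(g·y₁) = 4.52/√(9.81×0.118) = 4.20.
From the momentum equation for a rectangular channel, y₂/y₁ = ½[√(1 + 8Fr₁²) − 1] = ½[√142.0 − 1] = 5.46.
y₂ = 5.46 × 0.118 = 0.644 m.
E₁ = y₁ + V₁²/2g = 1.16 m. ΔE = (y₂ − y₁)³/(4y₁y₂) = 0.479 m. ΔE/E₁ = 0.479/1.16 = 0.414.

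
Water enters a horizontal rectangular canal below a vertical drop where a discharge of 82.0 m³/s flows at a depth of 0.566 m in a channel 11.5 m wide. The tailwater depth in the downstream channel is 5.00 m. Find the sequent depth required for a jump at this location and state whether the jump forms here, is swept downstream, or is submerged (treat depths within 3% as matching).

y₂ = 4.01 m; the jump is submerged

q = Q/b = 82.0/11.5 = 7.13 m²/s; V₁ = q/y₁ = 12.6 m/s. Fr₁ = V₁/√(g·y₁) = 5.35.
From the momentum equation for a rectangular channel, y₂/y₁ = ½[√(1 + 8Fr₁²) − 1] = ½[√229.7 − 1] = 7.08.
y₂ = 7.08 × 0.566 = 4.01 m.
Tailwater y_tw = 5.00 m: y_tw > y₂, so the jump is submerged.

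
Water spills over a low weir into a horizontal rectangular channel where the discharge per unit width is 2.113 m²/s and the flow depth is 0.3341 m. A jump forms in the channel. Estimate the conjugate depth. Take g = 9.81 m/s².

y₂ = 1.492 m

V₁ = q/y₁ = 2.113/0.3341 = 6.324 m/s. Fr₁ = V₁/√(g·y₁) = 6.324/√(9.81×0.3341) = 3.493.
Conjugate-depth relation: y₂/y₁ = ½[√(1 + 8Fr₁²) − 1] = ½[√98.632 − 1] = 4.466.
y₂ = 4.466 × 0.3341 = 1.492 m.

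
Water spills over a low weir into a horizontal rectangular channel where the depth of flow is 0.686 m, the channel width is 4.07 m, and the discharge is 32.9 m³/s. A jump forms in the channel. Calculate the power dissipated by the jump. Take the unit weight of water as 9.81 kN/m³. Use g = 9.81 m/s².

q = Q/b = 32.9/4.07 = 8.08 m²/s; V₁ = q/y₁ = 11.8 m/s. Fr₁ = V₁/√(g·y₁) = 4.54.
Conjugate-depth relation: y₂/y₁ = ½[√(1 + 8Fr₁²) − 1] = ½[√166.1 − 1] = 5.94.
y₂ = 5.94 × 0.686 = 4.08 m.
Head loss: ΔE = (y₂ − y₁)³/(4y₁y₂) = (4.08 − 0.686)³/(4×0.686×4.08) = 39.0/11.2 = 3.49 m.
P = γ·Q·ΔE = 9.81 × 32.9 × 3.49 = 1125 kW.

P = 1125 kW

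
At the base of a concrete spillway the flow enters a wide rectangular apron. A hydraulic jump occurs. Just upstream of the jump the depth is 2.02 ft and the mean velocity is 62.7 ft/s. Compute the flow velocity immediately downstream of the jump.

V₂ = 5.97 ft/s

Fr₁ = V₁/√(g·y₁) = 62.7/√(32.2×2.02) = 7.77.
Bélanger equation: y₂/y₁ = ½[√(1 + 8Fr₁²) − 1] = ½[√484.5 − 1] = 10.5.
y₂ = 10.5 × 2.02 = 21.2 ft.
q = V₁·y₁ = 62.7 × 2.02 = 127 ft²/s.
V₂ = q/y₂ = 127/21.2 = 5.97 ft/s.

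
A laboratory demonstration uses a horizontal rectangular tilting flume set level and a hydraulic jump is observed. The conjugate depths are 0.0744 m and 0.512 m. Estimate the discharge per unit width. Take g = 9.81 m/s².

For a rectangular channel the momentum equation gives q² = ½·g·y₁·y₂·(y₁ + y₂) = ½×9.81×0.0744×0.512×0.586 = 0.110.
q = √0.110 = 0.331 m²/s.

q = 0.331 m²/s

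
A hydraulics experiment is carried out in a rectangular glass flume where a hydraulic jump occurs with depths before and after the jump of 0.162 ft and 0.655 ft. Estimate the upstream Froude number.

For a rectangular channel the momentum equation gives q² = ½·g·y₁·y₂·(y₁ + y₂) = ½×32.2×0.162×0.655×0.817 = 1.40.
q = √1.40 = 1.18 ft²/s.
V₁ = q/y₁ = 7.29 ft/s; Fr₁ = V₁/√(g·y₁) = 3.19.

Fr₁ = 3.19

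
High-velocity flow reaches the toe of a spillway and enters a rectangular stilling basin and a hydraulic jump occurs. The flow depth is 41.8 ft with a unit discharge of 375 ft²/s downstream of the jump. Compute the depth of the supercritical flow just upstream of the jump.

V₂ = q/y₂ = 375/41.8 = 8.97 ft/s; Fr₂ = V₂/√(g·y₂) = 0.245.
Applying the sequent-depth relation in reverse, y₁/y₂ = ½[√(1 + 8Fr₂²) − 1] = ½[√1.478 − 1] = 0.108.
y₁ = 0.108 × 41.8 = 4.51 ft.

y₁ = 4.51 ft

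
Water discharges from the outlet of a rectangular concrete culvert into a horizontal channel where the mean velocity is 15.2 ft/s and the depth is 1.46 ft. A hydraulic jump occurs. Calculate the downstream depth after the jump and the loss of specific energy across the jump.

y₂ = 3.91 ft; ΔE = 0.641 ft

Fr₁ = V₁/√(g·y₁) = 15.2/√(32.2×1.46) = 2.22.
From the momentum equation for a rectangular channel, y₂/y₁ = ½[√(1 + 8Fr₁²) − 1] = ½[√40.32 − 1] = 2.67.
y₂ = 2.67 × 1.46 = 3.91 ft.
q = V₁·y₁ = 15.2 × 1.46 = 22.2 ft²/s. V₂ = q/y₂ = 22.2/3.91 = 5.68 ft/s. E₁ = y₁ + V₁²/2g = 5.05 ft; E₂ = y₂ + V₂²/2g = 4.41 ft. ΔE = E₁ − E₂ = 0.641 ft.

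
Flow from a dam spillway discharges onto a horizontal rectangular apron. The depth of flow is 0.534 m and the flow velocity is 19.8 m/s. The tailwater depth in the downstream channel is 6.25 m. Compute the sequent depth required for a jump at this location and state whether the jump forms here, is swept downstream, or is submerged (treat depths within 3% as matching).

y₂ = 6.27 m; the jump forms here

Fr₁ = V₁/√(g·y₁) = 19.8/√(9.81×0.534) = 8.65.
Bélanger equation: y₂/y₁ = ½[√(1 + 8Fr₁²) − 1] = ½[√599.7 − 1] = 11.7.
y₂ = 11.7 × 0.534 = 6.27 m.
Tailwater y_tw = 6.25 m: y_tw ≈ y₂, so the jump forms here.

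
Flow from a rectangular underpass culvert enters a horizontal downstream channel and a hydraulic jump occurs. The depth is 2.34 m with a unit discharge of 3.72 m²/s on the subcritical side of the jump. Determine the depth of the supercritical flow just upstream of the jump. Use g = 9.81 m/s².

y₁ = 0.435 m

V₂ = q/y₂ = 3.72/2.34 = 1.59 m/s; Fr₂ = V₂/√(g·y₂) = 0.332.
The Bélanger relation is symmetric: y₁/y₂ = ½[√(1 + 8Fr₂²) − 1] = ½[√1.881 − 1] = 0.186.
y₁ = 0.186 × 2.34 = 0.435 m.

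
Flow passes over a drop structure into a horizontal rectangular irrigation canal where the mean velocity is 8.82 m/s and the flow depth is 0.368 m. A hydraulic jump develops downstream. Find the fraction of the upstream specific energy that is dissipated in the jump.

ΔE/E₁ = 0.459 (45.9%)

Fr₁ = V₁/√(g·y₁) = 8.82/√(9.81×0.368) = 4.64.
From the momentum equation for a rectangular channel, y₂/y₁ = ½[√(1 + 8Fr₁²) − 1] = ½[√173.4 − 1] = 6.08.
y₂ = 6.08 × 0.368 = 2.24 m.
E₁ = y₁ + V₁²/2g = 4.33 m. ΔE = (y₂ − y₁)³/(4y₁y₂) = 1.99 m. ΔE/E₁ = 1.99/4.33 = 0.459.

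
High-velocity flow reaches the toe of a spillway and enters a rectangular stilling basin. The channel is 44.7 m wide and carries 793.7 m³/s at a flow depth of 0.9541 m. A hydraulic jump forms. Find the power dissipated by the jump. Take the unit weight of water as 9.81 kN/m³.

P = 82488 kW

q = Q/b = 793.7/44.7 = 17.76 m²/s; V₁ = q/y₁ = 18.61 m/s. Fr₁ = V₁/√(g·y₁) = 6.083.
Bélanger equation: y₂/y₁ = ½[√(1 + 8Fr₁²) − 1] = ½[√297.03 − 1] = 8.117.
y₂ = 8.117 × 0.9541 = 7.745 m.
Head loss: ΔE = (y₂ − y₁)³/(4y₁y₂) = (7.745 − 0.9541)³/(4×0.9541×7.745) = 313.1/29.56 = 10.59 m.
P = γ·Q·ΔE = 9.81 × 793.7 × 10.59 = 82488 kW.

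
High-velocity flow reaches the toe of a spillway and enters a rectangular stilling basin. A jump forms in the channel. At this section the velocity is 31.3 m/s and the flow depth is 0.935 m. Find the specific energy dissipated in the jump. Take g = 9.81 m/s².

Fr₁ = V₁/√(g·y₁) = 31.3/√(9.81×0.935) = 10.3.
From the momentum equation for a rectangular channel, y₂/y₁ = ½[√(1 + 8Fr₁²) − 1] = ½[√855.5 − 1] = 14.1.
y₂ = 14.1 × 0.935 = 13.2 m.
Head loss: ΔE = (y₂ − y₁)³/(4y₁y₂) = (13.2 − 0.935)³/(4×0.935×13.2) = 1848/49.4 = 37.4 m.

ΔE = 37.4 m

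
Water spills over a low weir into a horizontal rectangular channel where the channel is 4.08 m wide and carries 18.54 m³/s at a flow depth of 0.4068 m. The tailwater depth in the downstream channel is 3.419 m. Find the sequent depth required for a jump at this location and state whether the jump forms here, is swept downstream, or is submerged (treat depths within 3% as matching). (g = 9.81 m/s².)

y₂ = 3.020 m; the jump is submerged

q = Q/b = 18.54/4.08 = 4.544 m²/s; V₁ = q/y₁ = 11.17 m/s. Fr₁ = V₁/√(g·y₁) = 5.592.
Bélanger equation: y₂/y₁ = ½[√(1 + 8Fr₁²) − 1] = ½[√251.14 − 1] = 7.424.
y₂ = 7.424 × 0.4068 = 3.020 m.
Tailwater y_tw = 3.419 m: y_tw > y₂, so the jump is submerged.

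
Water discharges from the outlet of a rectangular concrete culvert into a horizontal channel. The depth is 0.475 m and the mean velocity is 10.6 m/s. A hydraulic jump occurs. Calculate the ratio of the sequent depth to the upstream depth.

y₂/y₁ = 6.46

Fr₁ = V₁/√(g·y₁) = 10.6/√(9.81×0.475) = 4.91.
By Bélanger, y₂/y₁ = ½[√(1 + 8Fr₁²) − 1] = ½[√193.9 − 1] = 6.46.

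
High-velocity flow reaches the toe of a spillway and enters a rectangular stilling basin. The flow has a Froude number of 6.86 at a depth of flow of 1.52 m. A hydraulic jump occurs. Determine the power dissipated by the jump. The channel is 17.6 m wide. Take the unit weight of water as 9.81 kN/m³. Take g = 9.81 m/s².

P = 158909 kW

Fr₁ = 6.86 (given).
Conjugate-depth relation: y₂/y₁ = ½[√(1 + 8Fr₁²) − 1] = ½[√377.5 − 1] = 9.21.
y₂ = 9.21 × 1.52 = 14.0 m.
Head loss: ΔE = (y₂ − y₁)³/(4y₁y₂) = (14.0 − 1.52)³/(4×1.52×14.0) = 1947/85.2 = 22.9 m.
V₁ = Fr₁·√(g·y₁) = 6.86×√(9.81×1.52) = 26.5 m/s; q = V₁·y₁ = 40.3 m²/s. Q = q·b = 40.3 × 17.6 = 709 m³/s. P = γ·Q·ΔE = 9.81 × 709 × 22.9 = 158909 kW.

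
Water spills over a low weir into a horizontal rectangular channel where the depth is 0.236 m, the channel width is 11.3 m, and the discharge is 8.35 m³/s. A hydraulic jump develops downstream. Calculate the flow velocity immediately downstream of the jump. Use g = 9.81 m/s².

q = Q/b = 8.35/11.3 = 0.739 m²/s; V₁ = q/y₁ = 3.13 m/s. Fr₁ = V₁/√(g·y₁) = 2.06.
Bélanger equation: y₂/y₁ = ½[√(1 + 8Fr₁²) − 1] = ½[√34.88 − 1] = 2.45.
y₂ = 2.45 × 0.236 = 0.579 m.
V₂ = q/y₂ = 0.739/0.579 = 1.28 m/s.

V₂ = 1.28 m/s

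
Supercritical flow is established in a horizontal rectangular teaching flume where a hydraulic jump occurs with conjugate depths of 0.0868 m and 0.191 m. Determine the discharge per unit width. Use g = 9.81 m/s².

For a rectangular channel the momentum equation gives q² = ½·g·y₁·y₂·(y₁ + y₂) = ½×9.81×0.0868×0.191×0.278 = 0.0226.
q = √0.0226 = 0.150 m²/s.

q = 0.150 m²/s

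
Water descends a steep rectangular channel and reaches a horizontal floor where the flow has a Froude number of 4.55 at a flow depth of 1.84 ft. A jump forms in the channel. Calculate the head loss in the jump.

ΔE = 9.39 ft

Fr₁ = 4.55 (given).
Conjugate-depth relation: y₂/y₁ = ½[√(1 + 8Fr₁²) − 1] = ½[√166.6 − 1] = 5.95.
y₂ = 5.95 × 1.84 = 11.0 ft.
V₁ = Fr₁·√(g·y₁) = 4.55×√(32.2×1.84) = 35.0 ft/s; q = V₁·y₁ = 64.4 ft²/s. V₂ = q/y₂ = 64.4/11.0 = 5.88 ft/s. E₁ = y₁ + V₁²/2g = 20.9 ft; E₂ = y₂ + V₂²/2g = 11.5 ft. ΔE = E₁ − E₂ = 9.39 ft.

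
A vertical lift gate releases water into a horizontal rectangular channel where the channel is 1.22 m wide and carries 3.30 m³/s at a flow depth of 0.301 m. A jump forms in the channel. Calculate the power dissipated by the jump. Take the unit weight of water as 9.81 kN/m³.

q = Q/b = 3.30/1.22 = 2.70 m²/s; V₁ = q/y₁ = 8.99 m/s. Fr₁ = V₁/√(g·y₁) = 5.23.
Bélanger equation: y₂/y₁ = ½[√(1 + 8Fr₁²) − 1] = ½[√219.8 − 1] = 6.91.
y₂ = 6.91 × 0.301 = 2.08 m.
V₂ = q/y₂ = 2.70/2.08 = 1.30 m/s. E₁ = y₁ + V₁²/2g = 4.42 m; E₂ = y₂ + V₂²/2g = 2.17 m. ΔE = E₁ − E₂ = 2.25 m.
P = γ·Q·ΔE = 9.81 × 3.30 × 2.25 = 72.8 kW.

P = 72.8 kW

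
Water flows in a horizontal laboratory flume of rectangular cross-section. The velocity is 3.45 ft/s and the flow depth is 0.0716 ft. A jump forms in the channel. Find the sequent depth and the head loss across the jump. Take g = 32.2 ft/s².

y₂ = 0.197 ft; ΔE = 0.0350 ft

Fr₁ = V₁/√(g·y₁) = 3.45/√(32.2×0.0716) = 2.27.
Bélanger equation: y₂/y₁ = ½[√(1 + 8Fr₁²) − 1] = ½[√42.30 − 1] = 2.75.
y₂ = 2.75 × 0.0716 = 0.197 ft.
q = V₁·y₁ = 3.45 × 0.0716 = 0.247 ft²/s. V₂ = q/y₂ = 0.247/0.197 = 1.25 ft/s. E₁ = y₁ + V₁²/2g = 0.256 ft; E₂ = y₂ + V₂²/2g = 0.221 ft. ΔE = E₁ − E₂ = 0.0350 ft.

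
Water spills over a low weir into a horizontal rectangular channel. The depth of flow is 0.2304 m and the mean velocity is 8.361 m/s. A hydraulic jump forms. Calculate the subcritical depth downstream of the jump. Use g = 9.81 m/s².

Fr₁ = V₁/√(g·y₁) = 8.361/√(9.81×0.2304) = 5.561.
By Bélanger, y₂/y₁ = ½[√(1 + 8Fr₁²) − 1] = ½[√248.43 − 1] = 7.381.
y₂ = 7.381 × 0.2304 = 1.701 m.

y₂ = 1.701 m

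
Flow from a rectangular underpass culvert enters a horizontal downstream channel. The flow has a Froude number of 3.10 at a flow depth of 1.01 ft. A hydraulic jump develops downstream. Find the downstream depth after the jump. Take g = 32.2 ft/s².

y₂ = 3.95 ft

Fr₁ = 3.10 (given).
From the momentum equation for a rectangular channel, y₂/y₁ = ½[√(1 + 8Fr₁²) − 1] = ½[√77.88 − 1] = 3.91.
y₂ = 3.91 × 1.01 = 3.95 ft.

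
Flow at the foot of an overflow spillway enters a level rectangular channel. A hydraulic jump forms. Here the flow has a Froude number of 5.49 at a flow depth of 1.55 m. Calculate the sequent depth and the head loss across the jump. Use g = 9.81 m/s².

y₂ = 11.3 m; ΔE = 13.2 m

Fr₁ = 5.49 (given).
From the momentum equation for a rectangular channel, y₂/y₁ = ½[√(1 + 8Fr₁²) − 1] = ½[√242.1 − 1] = 7.28.
y₂ = 7.28 × 1.55 = 11.3 m.
Head loss: ΔE = (y₂ − y₁)³/(4y₁y₂) = (11.3 − 1.55)³/(4×1.55×11.3) = 922/70.0 = 13.2 m.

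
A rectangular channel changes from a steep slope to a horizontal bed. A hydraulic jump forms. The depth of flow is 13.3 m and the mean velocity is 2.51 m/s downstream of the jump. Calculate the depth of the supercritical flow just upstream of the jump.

Fr₂ = V₂/√(g·y₂) = 2.51/√(9.81×13.3) = 0.220.
Applying the sequent-depth relation in reverse, y₁/y₂ = ½[√(1 + 8Fr₂²) − 1] = ½[√1.386 − 1] = 0.0887.
y₁ = 0.0887 × 13.3 = 1.18 m.

y₁ = 1.18 m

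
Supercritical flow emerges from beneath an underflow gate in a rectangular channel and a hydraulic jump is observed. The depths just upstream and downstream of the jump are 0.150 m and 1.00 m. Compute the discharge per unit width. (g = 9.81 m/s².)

q = 0.920 m²/s

For a rectangular channel the momentum equation gives q² = ½·g·y₁·y₂·(y₁ + y₂) = ½×9.81×0.150×1.00×1.15 = 0.846.
q = √0.846 = 0.920 m²/s.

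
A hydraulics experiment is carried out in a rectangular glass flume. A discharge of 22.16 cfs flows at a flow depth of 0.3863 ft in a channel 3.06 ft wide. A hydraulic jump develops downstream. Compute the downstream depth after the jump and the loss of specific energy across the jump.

y₂ = 2.717 ft; ΔE = 3.016 ft

q = Q/b = 22.16/3.06 = 7.242 ft²/s; V₁ = q/y₁ = 18.75 ft/s. Fr₁ = V₁/√(g·y₁) = 5.315.
Bélanger equation: y₂/y₁ = ½[√(1 + 8Fr₁²) − 1] = ½[√227.03 − 1] = 7.034.
y₂ = 7.034 × 0.3863 = 2.717 ft.
Head loss: ΔE = (y₂ − y₁)³/(4y₁y₂) = (2.717 − 0.3863)³/(4×0.3863×2.717) = 12.66/4.198 = 3.016 ft.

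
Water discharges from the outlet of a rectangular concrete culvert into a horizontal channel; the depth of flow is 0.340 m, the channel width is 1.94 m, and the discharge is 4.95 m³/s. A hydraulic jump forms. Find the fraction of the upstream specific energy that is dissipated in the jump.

q = Q/b = 4.95/1.94 = 2.55 m²/s; V₁ = q/y₁ = 7.50 m/s. Fr₁ = V₁/√(g·y₁) = 4.11.
Conjugate-depth relation: y₂/y₁ = ½[√(1 + 8Fr₁²) − 1] = ½[√136.1 − 1] = 5.33.
y₂ = 5.33 × 0.340 = 1.81 m.
E₁ = y₁ + V₁²/2g = 3.21 m. ΔE = (y₂ − y₁)³/(4y₁y₂) = 1.30 m. ΔE/E₁ = 1.30/3.21 = 0.404.

ΔE/E₁ = 0.404 (40.4%)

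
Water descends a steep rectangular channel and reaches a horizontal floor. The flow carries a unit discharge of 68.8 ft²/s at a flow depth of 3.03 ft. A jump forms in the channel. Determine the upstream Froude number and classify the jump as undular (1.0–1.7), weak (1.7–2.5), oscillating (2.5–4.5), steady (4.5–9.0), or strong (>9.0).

Fr₁ = 2.30; weak jump

V₁ = q/y₁ = 68.8/3.03 = 22.7 ft/s. Fr₁ = V₁/√(g·y₁) = 22.7/√(32.2×3.03) = 2.30.
Fr₁ = 2.30 lies in the weak range.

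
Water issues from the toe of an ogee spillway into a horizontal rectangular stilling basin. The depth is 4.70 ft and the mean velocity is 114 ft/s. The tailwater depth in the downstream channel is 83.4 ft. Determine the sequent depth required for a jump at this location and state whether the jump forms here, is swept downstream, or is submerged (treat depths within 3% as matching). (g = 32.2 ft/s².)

Fr₁ = V₁/√(g·y₁) = 114/√(32.2×4.70) = 9.27.
Sequent-depth ratio: y₂/y₁ = ½[√(1 + 8Fr₁²) − 1] = ½[√688.0 − 1] = 12.6.
y₂ = 12.6 × 4.70 = 59.3 ft.
Tailwater y_tw = 83.4 ft: y_tw > y₂, so the jump is submerged.

y₂ = 59.3 ft; the jump is submerged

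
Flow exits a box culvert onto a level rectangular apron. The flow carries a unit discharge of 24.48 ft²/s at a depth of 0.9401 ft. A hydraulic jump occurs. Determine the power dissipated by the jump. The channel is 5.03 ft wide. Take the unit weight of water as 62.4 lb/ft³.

V₁ = q/y₁ = 24.48/0.9401 = 26.04 ft/s. Fr₁ = V₁/√(g·y₁) = 26.04/√(32.2×0.9401) = 4.733.
Bélanger equation: y₂/y₁ = ½[√(1 + 8Fr₁²) − 1] = ½[√180.20 − 1] = 6.212.
y₂ = 6.212 × 0.9401 = 5.840 ft.
V₂ = q/y₂ = 24.48/5.840 = 4.192 ft/s. E₁ = y₁ + V₁²/2g = 11.47 ft; E₂ = y₂ + V₂²/2g = 6.113 ft. ΔE = E₁ − E₂ = 5.356 ft.
Q = q·b = 24.48 × 5.03 = 123.1 cfs. P = γ·Q·ΔE/550 = 62.4 × 123.1 × 5.356 / 550 = 74.83 hp.

P = 74.83 hp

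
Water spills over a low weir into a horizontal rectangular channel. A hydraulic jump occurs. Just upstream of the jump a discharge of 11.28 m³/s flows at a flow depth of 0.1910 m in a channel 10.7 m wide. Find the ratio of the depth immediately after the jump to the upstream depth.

y₂/y₁ = 5.224

q = Q/b = 11.28/10.7 = 1.054 m²/s; V₁ = q/y₁ = 5.519 m/s. Fr₁ = V₁/√(g·y₁) = 4.032.
Conjugate-depth relation: y₂/y₁ = ½[√(1 + 8Fr₁²) − 1] = ½[√131.07 − 1] = 5.224.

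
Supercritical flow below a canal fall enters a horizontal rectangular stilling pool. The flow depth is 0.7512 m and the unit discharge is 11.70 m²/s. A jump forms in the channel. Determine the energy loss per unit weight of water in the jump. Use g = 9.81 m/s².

V₁ = q/y₁ = 11.70/0.7512 = 15.58 m/s. Fr₁ = V₁/√(g·y₁) = 15.58/√(9.81×0.7512) = 5.737.
By Bélanger, y₂/y₁ = ½[√(1 + 8Fr₁²) − 1] = ½[√264.35 − 1] = 7.629.
y₂ = 7.629 × 0.7512 = 5.731 m.
Head loss: ΔE = (y₂ − y₁)³/(4y₁y₂) = (5.731 − 0.7512)³/(4×0.7512×5.731) = 123.5/17.22 = 7.172 m.

ΔE = 7.172 m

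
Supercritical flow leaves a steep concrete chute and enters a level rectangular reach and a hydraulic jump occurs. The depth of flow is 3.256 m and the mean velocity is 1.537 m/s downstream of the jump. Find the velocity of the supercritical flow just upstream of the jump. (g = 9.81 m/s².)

V₁ = 11.75 m/s

Fr₂ = V₂/√(g·y₂) = 1.537/√(9.81×3.256) = 0.2720.
The Bélanger relation is symmetric: y₁/y₂ = ½[√(1 + 8Fr₂²) − 1] = ½[√1.5917 − 1] = 0.1308.
y₁ = 0.1308 × 3.256 = 0.4259 m.
V₁ = q/y₁ = 5.004/0.4259 = 11.75 m/s.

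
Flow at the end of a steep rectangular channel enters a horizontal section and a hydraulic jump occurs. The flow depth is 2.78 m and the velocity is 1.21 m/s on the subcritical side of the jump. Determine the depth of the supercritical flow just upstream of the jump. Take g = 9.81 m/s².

y₁ = 0.272 m

Fr₂ = V₂/√(g·y₂) = 1.21/√(9.81×2.78) = 0.232.
Applying the sequent-depth relation in reverse, y₁/y₂ = ½[√(1 + 8Fr₂²) − 1] = ½[√1.429 − 1] = 0.0978.
y₁ = 0.0978 × 2.78 = 0.272 m.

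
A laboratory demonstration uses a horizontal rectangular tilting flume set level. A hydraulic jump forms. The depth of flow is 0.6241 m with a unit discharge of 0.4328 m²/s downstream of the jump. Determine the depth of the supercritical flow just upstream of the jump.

y₁ = 0.08615 m

V₂ = q/y₂ = 0.4328/0.6241 = 0.6935 m/s; Fr₂ = V₂/√(g·y₂) = 0.2803.
From the momentum equation (using Fr₂), y₁/y₂ = ½[√(1 + 8Fr₂²) − 1] = ½[√1.6284 − 1] = 0.1380.
y₁ = 0.1380 × 0.6241 = 0.08615 m.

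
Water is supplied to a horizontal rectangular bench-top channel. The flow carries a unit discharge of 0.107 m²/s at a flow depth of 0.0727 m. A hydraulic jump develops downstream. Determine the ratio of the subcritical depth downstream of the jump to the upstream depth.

V₁ = q/y₁ = 0.107/0.0727 = 1.47 m/s. Fr₁ = V₁/√(g·y₁) = 1.47/√(9.81×0.0727) = 1.74.
Sequent-depth ratio: y₂/y₁ = ½[√(1 + 8Fr₁²) − 1] = ½[√25.30 − 1] = 2.01.

y₂/y₁ = 2.01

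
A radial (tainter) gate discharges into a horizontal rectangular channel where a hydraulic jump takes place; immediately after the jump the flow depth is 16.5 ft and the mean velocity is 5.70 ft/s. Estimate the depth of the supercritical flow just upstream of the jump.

Fr₂ = V₂/√(g·y₂) = 5.70/√(32.2×16.5) = 0.247.
The Bélanger relation is symmetric: y₁/y₂ = ½[√(1 + 8Fr₂²) − 1] = ½[√1.489 − 1] = 0.110.
y₁ = 0.110 × 16.5 = 1.82 ft.

y₁ = 1.82 ft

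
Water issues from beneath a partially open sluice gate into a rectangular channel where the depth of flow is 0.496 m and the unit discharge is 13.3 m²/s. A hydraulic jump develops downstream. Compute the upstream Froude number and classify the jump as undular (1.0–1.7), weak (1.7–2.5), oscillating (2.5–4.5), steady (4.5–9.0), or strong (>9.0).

Fr₁ = 12.2; strong jump

V₁ = q/y₁ = 13.3/0.496 = 26.8 m/s. Fr₁ = V₁/√(g·y₁) = 26.8/√(9.81×0.496) = 12.2.
Fr₁ = 12.2 lies in the strong range.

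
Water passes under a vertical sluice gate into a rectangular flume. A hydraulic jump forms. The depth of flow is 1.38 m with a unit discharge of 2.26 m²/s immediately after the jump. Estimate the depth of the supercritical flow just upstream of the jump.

V₂ = q/y₂ = 2.26/1.38 = 1.64 m/s; Fr₂ = V₂/√(g·y₂) = 0.445.
The Bélanger relation is symmetric: y₁/y₂ = ½[√(1 + 8Fr₂²) − 1] = ½[√2.585 − 1] = 0.304.
y₁ = 0.304 × 1.38 = 0.419 m.

y₁ = 0.419 m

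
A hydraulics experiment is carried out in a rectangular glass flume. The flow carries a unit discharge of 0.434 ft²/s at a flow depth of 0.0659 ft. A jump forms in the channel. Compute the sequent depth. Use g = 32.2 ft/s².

y₂ = 0.390 ft

V₁ = q/y₁ = 0.434/0.0659 = 6.59 ft/s. Fr₁ = V₁/√(g·y₁) = 6.59/√(32.2×0.0659) = 4.52.
Sequent-depth ratio: y₂/y₁ = ½[√(1 + 8Fr₁²) − 1] = ½[√164.5 − 1] = 5.91.
y₂ = 5.91 × 0.0659 = 0.390 ft.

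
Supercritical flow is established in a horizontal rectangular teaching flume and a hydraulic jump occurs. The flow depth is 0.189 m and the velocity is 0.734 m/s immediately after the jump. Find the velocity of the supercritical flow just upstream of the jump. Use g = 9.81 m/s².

V₁ = 1.78 m/s

Fr₂ = V₂/√(g·y₂) = 0.734/√(9.81×0.189) = 0.539.
The Bélanger relation is symmetric: y₁/y₂ = ½[√(1 + 8Fr₂²) − 1] = ½[√3.325 − 1] = 0.412.
y₁ = 0.412 × 0.189 = 0.0778 m.
V₁ = q/y₁ = 0.139/0.0778 = 1.78 m/s.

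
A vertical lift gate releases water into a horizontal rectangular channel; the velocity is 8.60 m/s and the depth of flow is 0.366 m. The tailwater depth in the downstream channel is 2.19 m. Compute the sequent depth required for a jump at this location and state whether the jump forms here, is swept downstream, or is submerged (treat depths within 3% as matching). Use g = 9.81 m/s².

Fr₁ = V₁/√(g·y₁) = 8.60/√(9.81×0.366) = 4.54.
By Bélanger, y₂/y₁ = ½[√(1 + 8Fr₁²) − 1] = ½[√165.8 − 1] = 5.94.
y₂ = 5.94 × 0.366 = 2.17 m.
Tailwater y_tw = 2.19 m: y_tw ≈ y₂, so the jump forms here.

y₂ = 2.17 m; the jump forms here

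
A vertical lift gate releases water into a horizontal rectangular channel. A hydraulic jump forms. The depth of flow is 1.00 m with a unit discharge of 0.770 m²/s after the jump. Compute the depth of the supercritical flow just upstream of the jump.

V₂ = q/y₂ = 0.770/1.00 = 0.770 m/s; Fr₂ = V₂/√(g·y₂) = 0.246.
From the momentum equation (using Fr₂), y₁/y₂ = ½[√(1 + 8Fr₂²) − 1] = ½[√1.484 − 1] = 0.109.
y₁ = 0.109 × 1.00 = 0.109 m.

y₁ = 0.109 m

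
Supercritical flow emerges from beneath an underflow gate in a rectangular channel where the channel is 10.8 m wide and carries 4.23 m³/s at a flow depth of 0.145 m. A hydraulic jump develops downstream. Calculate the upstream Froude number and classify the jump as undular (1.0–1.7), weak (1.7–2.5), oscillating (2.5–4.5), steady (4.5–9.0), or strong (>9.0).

Fr₁ = 2.26; weak jump

q = Q/b = 4.23/10.8 = 0.392 m²/s; V₁ = q/y₁ = 2.70 m/s. Fr₁ = V₁/√(g·y₁) = 2.26.
Fr₁ = 2.26 lies in the weak range.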